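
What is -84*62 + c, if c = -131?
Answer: -5339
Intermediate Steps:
-84*62 + c = -84*62 - 131 = -5208 - 131 = -5339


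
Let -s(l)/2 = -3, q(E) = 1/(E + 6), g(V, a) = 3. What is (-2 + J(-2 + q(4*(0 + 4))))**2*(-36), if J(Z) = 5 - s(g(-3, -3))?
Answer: -324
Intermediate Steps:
q(E) = 1/(6 + E)
s(l) = 6 (s(l) = -2*(-3) = 6)
J(Z) = -1 (J(Z) = 5 - 1*6 = 5 - 6 = -1)
(-2 + J(-2 + q(4*(0 + 4))))**2*(-36) = (-2 - 1)**2*(-36) = (-3)**2*(-36) = 9*(-36) = -324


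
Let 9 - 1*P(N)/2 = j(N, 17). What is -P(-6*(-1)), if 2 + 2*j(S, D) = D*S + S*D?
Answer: 184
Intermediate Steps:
j(S, D) = -1 + D*S (j(S, D) = -1 + (D*S + S*D)/2 = -1 + (D*S + D*S)/2 = -1 + (2*D*S)/2 = -1 + D*S)
P(N) = 20 - 34*N (P(N) = 18 - 2*(-1 + 17*N) = 18 + (2 - 34*N) = 20 - 34*N)
-P(-6*(-1)) = -(20 - (-204)*(-1)) = -(20 - 34*6) = -(20 - 204) = -1*(-184) = 184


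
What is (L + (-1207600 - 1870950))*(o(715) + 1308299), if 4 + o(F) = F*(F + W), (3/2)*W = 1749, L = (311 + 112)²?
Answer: -7693303433410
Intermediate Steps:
L = 178929 (L = 423² = 178929)
W = 1166 (W = (⅔)*1749 = 1166)
o(F) = -4 + F*(1166 + F) (o(F) = -4 + F*(F + 1166) = -4 + F*(1166 + F))
(L + (-1207600 - 1870950))*(o(715) + 1308299) = (178929 + (-1207600 - 1870950))*((-4 + 715² + 1166*715) + 1308299) = (178929 - 3078550)*((-4 + 511225 + 833690) + 1308299) = -2899621*(1344911 + 1308299) = -2899621*2653210 = -7693303433410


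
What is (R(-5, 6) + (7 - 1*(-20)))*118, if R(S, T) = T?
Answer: 3894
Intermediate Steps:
(R(-5, 6) + (7 - 1*(-20)))*118 = (6 + (7 - 1*(-20)))*118 = (6 + (7 + 20))*118 = (6 + 27)*118 = 33*118 = 3894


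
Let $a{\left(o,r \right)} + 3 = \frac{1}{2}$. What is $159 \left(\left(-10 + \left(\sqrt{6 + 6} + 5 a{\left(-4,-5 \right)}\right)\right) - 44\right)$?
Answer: $- \frac{21147}{2} + 318 \sqrt{3} \approx -10023.0$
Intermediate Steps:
$a{\left(o,r \right)} = - \frac{5}{2}$ ($a{\left(o,r \right)} = -3 + \frac{1}{2} = - \frac{5}{2}$)
$159 \left(\left(-10 + \left(\sqrt{6 + 6} + 5 a{\left(-4,-5 \right)}\right)\right) - 44\right) = 159 \left(\left(-10 + \left(\sqrt{6 + 6} + 5 \left(- \frac{5}{2}\right)\right)\right) - 44\right) = 159 \left(\left(-10 - \left(\frac{25}{2} - \sqrt{12}\right)\right) - 44\right) = 159 \left(\left(-10 - \left(\frac{25}{2} - 2 \sqrt{3}\right)\right) - 44\right) = 159 \left(\left(- \frac{45}{2} + 2 \sqrt{3}\right) - 44\right) = 159 \left(- \frac{133}{2} + 2 \sqrt{3}\right) = - \frac{21147}{2} + 318 \sqrt{3}$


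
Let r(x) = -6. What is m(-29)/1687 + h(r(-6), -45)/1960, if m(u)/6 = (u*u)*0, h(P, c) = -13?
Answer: -13/1960 ≈ -0.0066327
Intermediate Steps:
m(u) = 0 (m(u) = 6*((u*u)*0) = 6*(u**2*0) = 6*0 = 0)
m(-29)/1687 + h(r(-6), -45)/1960 = 0/1687 - 13/1960 = 0*(1/1687) - 13*1/1960 = 0 - 13/1960 = -13/1960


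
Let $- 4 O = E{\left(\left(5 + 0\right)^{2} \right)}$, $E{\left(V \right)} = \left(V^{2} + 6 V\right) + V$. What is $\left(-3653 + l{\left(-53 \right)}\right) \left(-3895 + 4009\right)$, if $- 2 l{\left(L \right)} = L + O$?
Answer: $-402021$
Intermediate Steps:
$E{\left(V \right)} = V^{2} + 7 V$
$O = -200$ ($O = - \frac{\left(5 + 0\right)^{2} \left(7 + \left(5 + 0\right)^{2}\right)}{4} = - \frac{5^{2} \left(7 + 5^{2}\right)}{4} = - \frac{25 \left(7 + 25\right)}{4} = - \frac{25 \cdot 32}{4} = \left(- \frac{1}{4}\right) 800 = -200$)
$l{\left(L \right)} = 100 - \frac{L}{2}$ ($l{\left(L \right)} = - \frac{L - 200}{2} = - \frac{-200 + L}{2} = 100 - \frac{L}{2}$)
$\left(-3653 + l{\left(-53 \right)}\right) \left(-3895 + 4009\right) = \left(-3653 + \left(100 - - \frac{53}{2}\right)\right) \left(-3895 + 4009\right) = \left(-3653 + \left(100 + \frac{53}{2}\right)\right) 114 = \left(-3653 + \frac{253}{2}\right) 114 = \left(- \frac{7053}{2}\right) 114 = -402021$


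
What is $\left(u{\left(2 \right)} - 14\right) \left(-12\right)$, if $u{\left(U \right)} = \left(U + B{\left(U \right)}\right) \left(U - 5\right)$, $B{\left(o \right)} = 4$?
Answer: $384$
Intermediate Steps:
$u{\left(U \right)} = \left(-5 + U\right) \left(4 + U\right)$ ($u{\left(U \right)} = \left(U + 4\right) \left(U - 5\right) = \left(4 + U\right) \left(U - 5\right) = \left(4 + U\right) \left(-5 + U\right) = \left(-5 + U\right) \left(4 + U\right)$)
$\left(u{\left(2 \right)} - 14\right) \left(-12\right) = \left(\left(-20 + 2^{2} - 2\right) - 14\right) \left(-12\right) = \left(\left(-20 + 4 - 2\right) - 14\right) \left(-12\right) = \left(-18 - 14\right) \left(-12\right) = \left(-32\right) \left(-12\right) = 384$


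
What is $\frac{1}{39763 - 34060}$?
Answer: $\frac{1}{5703} \approx 0.00017535$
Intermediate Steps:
$\frac{1}{39763 - 34060} = \frac{1}{5703}$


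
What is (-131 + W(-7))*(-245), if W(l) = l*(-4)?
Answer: 25235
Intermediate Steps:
W(l) = -4*l
(-131 + W(-7))*(-245) = (-131 - 4*(-7))*(-245) = (-131 + 28)*(-245) = -103*(-245) = 25235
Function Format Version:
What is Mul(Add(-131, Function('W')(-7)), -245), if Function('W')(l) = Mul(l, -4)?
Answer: 25235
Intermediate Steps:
Function('W')(l) = Mul(-4, l)
Mul(Add(-131, Function('W')(-7)), -245) = Mul(Add(-131, Mul(-4, -7)), -245) = Mul(Add(-131, 28), -245) = Mul(-103, -245) = 25235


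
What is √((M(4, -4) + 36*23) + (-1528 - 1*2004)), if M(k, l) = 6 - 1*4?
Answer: I*√2702 ≈ 51.981*I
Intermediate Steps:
M(k, l) = 2 (M(k, l) = 6 - 4 = 2)
√((M(4, -4) + 36*23) + (-1528 - 1*2004)) = √((2 + 36*23) + (-1528 - 1*2004)) = √((2 + 828) + (-1528 - 2004)) = √(830 - 3532) = √(-2702) = I*√2702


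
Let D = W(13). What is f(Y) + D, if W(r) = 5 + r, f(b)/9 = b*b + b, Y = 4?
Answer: 198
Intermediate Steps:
f(b) = 9*b + 9*b² (f(b) = 9*(b*b + b) = 9*(b² + b) = 9*(b + b²) = 9*b + 9*b²)
D = 18 (D = 5 + 13 = 18)
f(Y) + D = 9*4*(1 + 4) + 18 = 9*4*5 + 18 = 180 + 18 = 198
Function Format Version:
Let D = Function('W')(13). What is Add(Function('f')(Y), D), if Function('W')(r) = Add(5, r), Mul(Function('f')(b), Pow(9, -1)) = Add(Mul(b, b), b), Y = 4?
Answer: 198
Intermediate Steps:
Function('f')(b) = Add(Mul(9, b), Mul(9, Pow(b, 2))) (Function('f')(b) = Mul(9, Add(Mul(b, b), b)) = Mul(9, Add(Pow(b, 2), b)) = Mul(9, Add(b, Pow(b, 2))) = Add(Mul(9, b), Mul(9, Pow(b, 2))))
D = 18 (D = Add(5, 13) = 18)
Add(Function('f')(Y), D) = Add(Mul(9, 4, Add(1, 4)), 18) = Add(Mul(9, 4, 5), 18) = Add(180, 18) = 198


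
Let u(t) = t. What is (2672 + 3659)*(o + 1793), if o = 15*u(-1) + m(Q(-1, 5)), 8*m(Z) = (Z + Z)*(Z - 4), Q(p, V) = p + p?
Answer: 11275511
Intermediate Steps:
Q(p, V) = 2*p
m(Z) = Z*(-4 + Z)/4 (m(Z) = ((Z + Z)*(Z - 4))/8 = ((2*Z)*(-4 + Z))/8 = (2*Z*(-4 + Z))/8 = Z*(-4 + Z)/4)
o = -12 (o = 15*(-1) + (2*(-1))*(-4 + 2*(-1))/4 = -15 + (¼)*(-2)*(-4 - 2) = -15 + (¼)*(-2)*(-6) = -15 + 3 = -12)
(2672 + 3659)*(o + 1793) = (2672 + 3659)*(-12 + 1793) = 6331*1781 = 11275511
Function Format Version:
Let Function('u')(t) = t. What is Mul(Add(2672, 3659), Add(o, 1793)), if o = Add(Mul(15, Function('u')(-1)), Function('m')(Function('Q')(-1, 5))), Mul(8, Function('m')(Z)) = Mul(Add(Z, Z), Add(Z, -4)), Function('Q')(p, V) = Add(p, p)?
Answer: 11275511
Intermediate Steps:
Function('Q')(p, V) = Mul(2, p)
Function('m')(Z) = Mul(Rational(1, 4), Z, Add(-4, Z)) (Function('m')(Z) = Mul(Rational(1, 8), Mul(Add(Z, Z), Add(Z, -4))) = Mul(Rational(1, 8), Mul(Mul(2, Z), Add(-4, Z))) = Mul(Rational(1, 8), Mul(2, Z, Add(-4, Z))) = Mul(Rational(1, 4), Z, Add(-4, Z)))
o = -12 (o = Add(Mul(15, -1), Mul(Rational(1, 4), Mul(2, -1), Add(-4, Mul(2, -1)))) = Add(-15, Mul(Rational(1, 4), -2, Add(-4, -2))) = Add(-15, Mul(Rational(1, 4), -2, -6)) = Add(-15, 3) = -12)
Mul(Add(2672, 3659), Add(o, 1793)) = Mul(Add(2672, 3659), Add(-12, 1793)) = Mul(6331, 1781) = 11275511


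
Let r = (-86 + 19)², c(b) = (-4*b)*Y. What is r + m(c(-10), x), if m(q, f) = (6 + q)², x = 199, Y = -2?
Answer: 9965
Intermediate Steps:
c(b) = 8*b (c(b) = -4*b*(-2) = 8*b)
r = 4489 (r = (-67)² = 4489)
r + m(c(-10), x) = 4489 + (6 + 8*(-10))² = 4489 + (6 - 80)² = 4489 + (-74)² = 4489 + 5476 = 9965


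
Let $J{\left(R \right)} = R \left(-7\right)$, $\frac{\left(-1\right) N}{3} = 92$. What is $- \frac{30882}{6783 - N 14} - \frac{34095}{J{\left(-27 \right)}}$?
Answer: $- \frac{1951567}{10647} \approx -183.3$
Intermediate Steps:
$N = -276$ ($N = \left(-3\right) 92 = -276$)
$J{\left(R \right)} = - 7 R$
$- \frac{30882}{6783 - N 14} - \frac{34095}{J{\left(-27 \right)}} = - \frac{30882}{6783 - \left(-276\right) 14} - \frac{34095}{\left(-7\right) \left(-27\right)} = - \frac{30882}{6783 - -3864} - \frac{34095}{189} = - \frac{30882}{6783 + 3864} - \frac{11365}{63} = - \frac{30882}{10647} - \frac{11365}{63} = \left(-30882\right) \frac{1}{10647} - \frac{11365}{63} = - \frac{10294}{3549} - \frac{11365}{63} = - \frac{1951567}{10647}$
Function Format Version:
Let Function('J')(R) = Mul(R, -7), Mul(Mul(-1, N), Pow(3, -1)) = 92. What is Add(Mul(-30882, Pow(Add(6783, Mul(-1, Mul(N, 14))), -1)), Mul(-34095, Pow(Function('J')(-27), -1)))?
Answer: Rational(-1951567, 10647) ≈ -183.30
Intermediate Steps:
N = -276 (N = Mul(-3, 92) = -276)
Function('J')(R) = Mul(-7, R)
Add(Mul(-30882, Pow(Add(6783, Mul(-1, Mul(N, 14))), -1)), Mul(-34095, Pow(Function('J')(-27), -1))) = Add(Mul(-30882, Pow(Add(6783, Mul(-1, Mul(-276, 14))), -1)), Mul(-34095, Pow(Mul(-7, -27), -1))) = Add(Mul(-30882, Pow(Add(6783, Mul(-1, -3864)), -1)), Mul(-34095, Pow(189, -1))) = Add(Mul(-30882, Pow(Add(6783, 3864), -1)), Mul(-34095, Rational(1, 189))) = Add(Mul(-30882, Pow(10647, -1)), Rational(-11365, 63)) = Add(Mul(-30882, Rational(1, 10647)), Rational(-11365, 63)) = Add(Rational(-10294, 3549), Rational(-11365, 63)) = Rational(-1951567, 10647)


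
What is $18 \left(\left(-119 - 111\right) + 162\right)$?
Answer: $-1224$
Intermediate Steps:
$18 \left(\left(-119 - 111\right) + 162\right) = 18 \left(-230 + 162\right) = 18 \left(-68\right) = -1224$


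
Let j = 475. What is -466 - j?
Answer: -941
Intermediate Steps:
-466 - j = -466 - 1*475 = -466 - 475 = -941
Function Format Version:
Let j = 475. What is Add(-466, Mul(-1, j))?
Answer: -941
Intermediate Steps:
Add(-466, Mul(-1, j)) = Add(-466, Mul(-1, 475)) = Add(-466, -475) = -941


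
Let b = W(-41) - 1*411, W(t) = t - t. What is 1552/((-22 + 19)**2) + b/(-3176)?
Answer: 4932851/28584 ≈ 172.57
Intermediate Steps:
W(t) = 0
b = -411 (b = 0 - 1*411 = 0 - 411 = -411)
1552/((-22 + 19)**2) + b/(-3176) = 1552/((-22 + 19)**2) - 411/(-3176) = 1552/((-3)**2) - 411*(-1/3176) = 1552/9 + 411/3176 = 4932851/28584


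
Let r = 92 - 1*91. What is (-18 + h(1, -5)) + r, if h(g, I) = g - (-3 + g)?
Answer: -14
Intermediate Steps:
r = 1 (r = 92 - 91 = 1)
h(g, I) = 3 (h(g, I) = g + (3 - g) = 3)
(-18 + h(1, -5)) + r = (-18 + 3) + 1 = -15 + 1 = -14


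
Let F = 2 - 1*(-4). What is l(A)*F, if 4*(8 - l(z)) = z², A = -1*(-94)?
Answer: -13206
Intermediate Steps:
A = 94
l(z) = 8 - z²/4
F = 6 (F = 2 + 4 = 6)
l(A)*F = (8 - ¼*94²)*6 = (8 - ¼*8836)*6 = (8 - 2209)*6 = -2201*6 = -13206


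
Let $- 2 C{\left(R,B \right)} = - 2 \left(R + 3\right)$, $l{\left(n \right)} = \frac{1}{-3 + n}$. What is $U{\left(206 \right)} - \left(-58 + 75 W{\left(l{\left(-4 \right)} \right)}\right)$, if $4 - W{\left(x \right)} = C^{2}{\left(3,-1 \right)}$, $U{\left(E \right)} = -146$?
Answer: $2312$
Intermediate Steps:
$C{\left(R,B \right)} = 3 + R$ ($C{\left(R,B \right)} = - \frac{\left(-2\right) \left(R + 3\right)}{2} = - \frac{\left(-2\right) \left(3 + R\right)}{2} = - \frac{-6 - 2 R}{2} = 3 + R$)
$W{\left(x \right)} = -32$ ($W{\left(x \right)} = 4 - \left(3 + 3\right)^{2} = 4 - 6^{2} = 4 - 36 = -32$)
$U{\left(206 \right)} - \left(-58 + 75 W{\left(l{\left(-4 \right)} \right)}\right) = -146 - \left(-58 + 75 \left(-32\right)\right) = -146 - \left(-58 - 2400\right) = -146 - -2458 = -146 + 2458 = 2312$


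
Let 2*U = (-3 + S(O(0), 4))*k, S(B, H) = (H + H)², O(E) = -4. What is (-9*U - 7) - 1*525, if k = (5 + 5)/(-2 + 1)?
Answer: 2213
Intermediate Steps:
S(B, H) = 4*H² (S(B, H) = (2*H)² = 4*H²)
k = -10 (k = 10/(-1) = 10*(-1) = -10)
U = -305 (U = ((-3 + 4*4²)*(-10))/2 = ((-3 + 4*16)*(-10))/2 = ((-3 + 64)*(-10))/2 = (61*(-10))/2 = (½)*(-610) = -305)
(-9*U - 7) - 1*525 = (-9*(-305) - 7) - 1*525 = (2745 - 7) - 525 = 2738 - 525 = 2213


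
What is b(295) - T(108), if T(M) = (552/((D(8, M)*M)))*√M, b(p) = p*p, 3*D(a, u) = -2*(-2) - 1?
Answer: 87025 - 92*√3/3 ≈ 86972.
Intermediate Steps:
D(a, u) = 1 (D(a, u) = (-2*(-2) - 1)/3 = (4 - 1)/3 = (⅓)*3 = 1)
b(p) = p²
T(M) = 552/√M (T(M) = (552/((1*M)))*√M = (552/M)*√M = 552/√M)
b(295) - T(108) = 295² - 552/√108 = 87025 - 552*√3/18 = 87025 - 92*√3/3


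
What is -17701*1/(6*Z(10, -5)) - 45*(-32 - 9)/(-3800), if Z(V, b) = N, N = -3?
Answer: 6723059/6840 ≈ 982.90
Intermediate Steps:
Z(V, b) = -3
-17701*1/(6*Z(10, -5)) - 45*(-32 - 9)/(-3800) = -17701/((6*1)*(-3)) - 45*(-32 - 9)/(-3800) = -17701/(6*(-3)) - 45*(-41)*(-1/3800) = -17701/(-18) + 1845*(-1/3800) = -17701*(-1/18) - 369/760 = 17701/18 - 369/760 = 6723059/6840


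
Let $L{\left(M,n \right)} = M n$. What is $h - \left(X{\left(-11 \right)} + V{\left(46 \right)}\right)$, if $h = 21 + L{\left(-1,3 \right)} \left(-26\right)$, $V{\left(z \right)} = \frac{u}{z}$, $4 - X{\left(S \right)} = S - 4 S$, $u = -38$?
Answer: $\frac{2963}{23} \approx 128.83$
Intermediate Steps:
$X{\left(S \right)} = 4 + 3 S$ ($X{\left(S \right)} = 4 - \left(S - 4 S\right) = 4 - - 3 S = 4 + 3 S$)
$V{\left(z \right)} = - \frac{38}{z}$
$h = 99$ ($h = 21 + \left(-1\right) 3 \left(-26\right) = 21 - -78 = 21 + 78 = 99$)
$h - \left(X{\left(-11 \right)} + V{\left(46 \right)}\right) = 99 - \left(\left(4 + 3 \left(-11\right)\right) - \frac{38}{46}\right) = 99 - \left(\left(4 - 33\right) - \frac{19}{23}\right) = 99 - \left(-29 - \frac{19}{23}\right) = 99 - - \frac{686}{23} = 99 + \frac{686}{23} = \frac{2963}{23}$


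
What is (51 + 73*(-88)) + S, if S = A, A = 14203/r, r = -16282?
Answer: -14825627/2326 ≈ -6373.9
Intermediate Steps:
A = -2029/2326 (A = 14203/(-16282) = 14203*(-1/16282) = -2029/2326 ≈ -0.87231)
S = -2029/2326 ≈ -0.87231
(51 + 73*(-88)) + S = (51 + 73*(-88)) - 2029/2326 = (51 - 6424) - 2029/2326 = -6373 - 2029/2326 = -14825627/2326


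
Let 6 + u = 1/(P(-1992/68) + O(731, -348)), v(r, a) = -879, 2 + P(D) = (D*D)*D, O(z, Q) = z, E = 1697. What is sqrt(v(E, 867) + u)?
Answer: 2*I*sqrt(353554205313201945)/39974805 ≈ 29.749*I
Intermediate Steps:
P(D) = -2 + D**3 (P(D) = -2 + (D*D)*D = -2 + D**2*D = -2 + D**3)
u = -719551403/119924415 (u = -6 + 1/((-2 + (-1992/68)**3) + 731) = -6 + 1/((-2 + (-1992*1/68)**3) + 731) = -6 + 1/((-2 + (-498/17)**3) + 731) = -6 + 1/((-2 - 123505992/4913) + 731) = -6 + 1/(-123515818/4913 + 731) = -6 + 1/(-119924415/4913) = -6 - 4913/119924415 = -719551403/119924415 ≈ -6.0000)
sqrt(v(E, 867) + u) = sqrt(-879 - 719551403/119924415) = sqrt(-106133112188/119924415) = 2*I*sqrt(353554205313201945)/39974805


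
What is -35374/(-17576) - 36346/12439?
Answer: -99400055/109313932 ≈ -0.90931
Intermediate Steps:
-35374/(-17576) - 36346/12439 = -35374*(-1/17576) - 36346*1/12439 = 17687/8788 - 36346/12439 = -99400055/109313932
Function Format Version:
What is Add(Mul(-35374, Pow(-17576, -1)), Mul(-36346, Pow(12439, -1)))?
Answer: Rational(-99400055, 109313932) ≈ -0.90931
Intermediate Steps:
Add(Mul(-35374, Pow(-17576, -1)), Mul(-36346, Pow(12439, -1))) = Add(Mul(-35374, Rational(-1, 17576)), Mul(-36346, Rational(1, 12439))) = Add(Rational(17687, 8788), Rational(-36346, 12439)) = Rational(-99400055, 109313932)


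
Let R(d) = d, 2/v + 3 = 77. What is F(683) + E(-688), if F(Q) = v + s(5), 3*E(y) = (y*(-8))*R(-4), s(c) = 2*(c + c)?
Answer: -812369/111 ≈ -7318.6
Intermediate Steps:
v = 1/37 (v = 2/(-3 + 77) = 2/74 = 2*(1/74) = 1/37 ≈ 0.027027)
s(c) = 4*c (s(c) = 2*(2*c) = 4*c)
E(y) = 32*y/3 (E(y) = ((y*(-8))*(-4))/3 = (-8*y*(-4))/3 = (32*y)/3 = 32*y/3)
F(Q) = 741/37 (F(Q) = 1/37 + 4*5 = 1/37 + 20 = 741/37)
F(683) + E(-688) = 741/37 + (32/3)*(-688) = 741/37 - 22016/3 = -812369/111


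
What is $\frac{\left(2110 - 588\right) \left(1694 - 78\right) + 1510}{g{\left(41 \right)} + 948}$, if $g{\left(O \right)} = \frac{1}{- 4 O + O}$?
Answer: $\frac{302710626}{116603} \approx 2596.1$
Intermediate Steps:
$g{\left(O \right)} = - \frac{1}{3 O}$ ($g{\left(O \right)} = \frac{1}{\left(-3\right) O} = - \frac{1}{3 O}$)
$\frac{\left(2110 - 588\right) \left(1694 - 78\right) + 1510}{g{\left(41 \right)} + 948} = \frac{\left(2110 - 588\right) \left(1694 - 78\right) + 1510}{- \frac{1}{3 \cdot 41} + 948} = \frac{1522 \cdot 1616 + 1510}{\left(- \frac{1}{3}\right) \frac{1}{41} + 948} = \frac{2459552 + 1510}{- \frac{1}{123} + 948} = \frac{2461062}{\frac{116603}{123}} = 2461062 \cdot \frac{123}{116603} = \frac{302710626}{116603}$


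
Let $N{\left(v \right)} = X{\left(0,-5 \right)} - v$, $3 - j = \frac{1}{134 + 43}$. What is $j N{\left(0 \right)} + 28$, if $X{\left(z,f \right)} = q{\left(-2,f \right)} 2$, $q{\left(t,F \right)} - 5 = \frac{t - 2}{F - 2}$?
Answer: $\frac{25344}{413} \approx 61.366$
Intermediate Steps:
$q{\left(t,F \right)} = 5 + \frac{-2 + t}{-2 + F}$ ($q{\left(t,F \right)} = 5 + \frac{t - 2}{F - 2} = 5 + \frac{-2 + t}{-2 + F}$)
$X{\left(z,f \right)} = \frac{2 \left(-14 + 5 f\right)}{-2 + f}$ ($X{\left(z,f \right)} = \frac{-12 - 2 + 5 f}{-2 + f} 2 = \frac{-14 + 5 f}{-2 + f} 2 = \frac{2 \left(-14 + 5 f\right)}{-2 + f}$)
$j = \frac{530}{177}$ ($j = 3 - \frac{1}{134 + 43} = 3 - \frac{1}{177} = \frac{530}{177} \approx 2.9944$)
$N{\left(v \right)} = \frac{78}{7} - v$ ($N{\left(v \right)} = \frac{2 \left(-14 + 5 \left(-5\right)\right)}{-2 - 5} - v = \frac{2 \left(-14 - 25\right)}{-7} - v = 2 \left(- \frac{1}{7}\right) \left(-39\right) - v = \frac{78}{7} - v$)
$j N{\left(0 \right)} + 28 = \frac{530 \left(\frac{78}{7} - 0\right)}{177} + 28 = \frac{530 \left(\frac{78}{7} + 0\right)}{177} + 28 = \frac{530}{177} \cdot \frac{78}{7} + 28 = \frac{13780}{413} + 28 = \frac{25344}{413}$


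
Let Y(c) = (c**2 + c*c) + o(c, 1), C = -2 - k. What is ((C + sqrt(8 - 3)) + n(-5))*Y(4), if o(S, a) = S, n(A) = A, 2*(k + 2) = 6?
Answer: -288 + 36*sqrt(5) ≈ -207.50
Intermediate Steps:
k = 1 (k = -2 + (1/2)*6 = -2 + 3 = 1)
C = -3 (C = -2 - 1*1 = -2 - 1 = -3)
Y(c) = c + 2*c**2 (Y(c) = (c**2 + c*c) + c = (c**2 + c**2) + c = 2*c**2 + c = c + 2*c**2)
((C + sqrt(8 - 3)) + n(-5))*Y(4) = ((-3 + sqrt(8 - 3)) - 5)*(4*(1 + 2*4)) = ((-3 + sqrt(5)) - 5)*(4*(1 + 8)) = (-8 + sqrt(5))*(4*9) = (-8 + sqrt(5))*36 = -288 + 36*sqrt(5)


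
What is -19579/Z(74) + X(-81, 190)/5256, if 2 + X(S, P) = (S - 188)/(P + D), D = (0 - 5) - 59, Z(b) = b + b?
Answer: -3241596833/24503472 ≈ -132.29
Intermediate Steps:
Z(b) = 2*b
D = -64 (D = -5 - 59 = -64)
X(S, P) = -2 + (-188 + S)/(-64 + P) (X(S, P) = -2 + (S - 188)/(P - 64) = -2 + (-188 + S)/(-64 + P))
-19579/Z(74) + X(-81, 190)/5256 = -19579/(2*74) + ((-60 - 81 - 2*190)/(-64 + 190))/5256 = -19579/148 + ((-60 - 81 - 380)/126)*(1/5256) = -19579*1/148 + ((1/126)*(-521))*(1/5256) = -19579/148 - 521/126*1/5256 = -19579/148 - 521/662256 = -3241596833/24503472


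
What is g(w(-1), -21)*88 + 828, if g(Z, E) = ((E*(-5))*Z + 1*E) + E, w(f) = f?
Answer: -12108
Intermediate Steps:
g(Z, E) = 2*E - 5*E*Z (g(Z, E) = ((-5*E)*Z + E) + E = (-5*E*Z + E) + E = (E - 5*E*Z) + E = 2*E - 5*E*Z)
g(w(-1), -21)*88 + 828 = -21*(2 - 5*(-1))*88 + 828 = -21*(2 + 5)*88 + 828 = -21*7*88 + 828 = -147*88 + 828 = -12936 + 828 = -12108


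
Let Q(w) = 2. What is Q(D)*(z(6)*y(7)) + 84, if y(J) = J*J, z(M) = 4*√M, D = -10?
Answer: 84 + 392*√6 ≈ 1044.2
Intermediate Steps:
y(J) = J²
Q(D)*(z(6)*y(7)) + 84 = 2*((4*√6)*7²) + 84 = 2*((4*√6)*49) + 84 = 2*(196*√6) + 84 = 392*√6 + 84 = 84 + 392*√6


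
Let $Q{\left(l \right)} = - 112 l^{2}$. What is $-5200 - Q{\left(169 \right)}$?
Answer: $3193632$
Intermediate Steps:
$-5200 - Q{\left(169 \right)} = -5200 - - 112 \cdot 169^{2} = -5200 - \left(-112\right) 28561 = -5200 - -3198832 = -5200 + 3198832 = 3193632$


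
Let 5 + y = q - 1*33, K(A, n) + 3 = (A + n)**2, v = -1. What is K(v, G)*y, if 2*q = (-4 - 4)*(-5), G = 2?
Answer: 36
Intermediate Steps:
K(A, n) = -3 + (A + n)**2
q = 20 (q = ((-4 - 4)*(-5))/2 = (-8*(-5))/2 = (1/2)*40 = 20)
y = -18 (y = -5 + (20 - 1*33) = -5 + (20 - 33) = -5 - 13 = -18)
K(v, G)*y = (-3 + (-1 + 2)**2)*(-18) = (-3 + 1**2)*(-18) = (-3 + 1)*(-18) = -2*(-18) = 36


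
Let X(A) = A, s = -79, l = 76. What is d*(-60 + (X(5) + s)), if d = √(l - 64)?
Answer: -268*√3 ≈ -464.19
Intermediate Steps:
d = 2*√3 (d = √(76 - 64) = √12 = 2*√3 ≈ 3.4641)
d*(-60 + (X(5) + s)) = (2*√3)*(-60 + (5 - 79)) = (2*√3)*(-60 - 74) = (2*√3)*(-134) = -268*√3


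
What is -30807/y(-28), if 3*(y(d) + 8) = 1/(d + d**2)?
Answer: 69870276/18143 ≈ 3851.1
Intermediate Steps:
y(d) = -8 + 1/(3*(d + d**2))
-30807/y(-28) = -30807*(-84*(1 - 28)/(1 - 24*(-28) - 24*(-28)**2)) = -30807*2268/(1 + 672 - 24*784) = -30807*2268/(1 + 672 - 18816) = -30807/((1/3)*(-1/28)*(-1/27)*(-18143)) = -30807/(-18143/2268) = -30807*(-2268/18143) = 69870276/18143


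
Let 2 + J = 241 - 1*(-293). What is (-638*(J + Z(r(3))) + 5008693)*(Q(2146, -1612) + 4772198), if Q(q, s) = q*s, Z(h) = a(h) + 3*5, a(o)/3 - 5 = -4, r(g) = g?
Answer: 6114964908878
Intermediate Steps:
a(o) = 3 (a(o) = 15 + 3*(-4) = 15 - 12 = 3)
Z(h) = 18 (Z(h) = 3 + 3*5 = 3 + 15 = 18)
J = 532 (J = -2 + (241 - 1*(-293)) = -2 + (241 + 293) = -2 + 534 = 532)
(-638*(J + Z(r(3))) + 5008693)*(Q(2146, -1612) + 4772198) = (-638*(532 + 18) + 5008693)*(2146*(-1612) + 4772198) = (-638*550 + 5008693)*(-3459352 + 4772198) = (-350900 + 5008693)*1312846 = 4657793*1312846 = 6114964908878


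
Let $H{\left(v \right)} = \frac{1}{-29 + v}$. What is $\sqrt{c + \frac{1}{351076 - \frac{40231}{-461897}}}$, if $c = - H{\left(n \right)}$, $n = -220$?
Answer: $\frac{2 \sqrt{20223440045825580295393}}{4486454095483} \approx 0.063395$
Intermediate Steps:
$c = \frac{1}{249}$ ($c = - \frac{1}{-29 - 220} = - \frac{1}{-249} = \left(-1\right) \left(- \frac{1}{249}\right) = \frac{1}{249} \approx 0.0040161$)
$\sqrt{c + \frac{1}{351076 - \frac{40231}{-461897}}} = \sqrt{\frac{1}{249} + \frac{1}{351076 - \frac{40231}{-461897}}} = \sqrt{\frac{1}{249} + \frac{1}{351076 - - \frac{40231}{461897}}} = \sqrt{\frac{1}{249} + \frac{1}{351076 + \frac{40231}{461897}}} = \sqrt{\frac{1}{249} + \frac{1}{\frac{162160991403}{461897}}} = \sqrt{\frac{1}{249} + \frac{461897}{162160991403}} = \sqrt{\frac{18030667084}{4486454095483}} = \frac{2 \sqrt{20223440045825580295393}}{4486454095483}$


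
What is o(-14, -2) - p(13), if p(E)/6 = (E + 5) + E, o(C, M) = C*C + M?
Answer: 8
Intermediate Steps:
o(C, M) = M + C² (o(C, M) = C² + M = M + C²)
p(E) = 30 + 12*E (p(E) = 6*((E + 5) + E) = 6*((5 + E) + E) = 6*(5 + 2*E) = 30 + 12*E)
o(-14, -2) - p(13) = (-2 + (-14)²) - (30 + 12*13) = (-2 + 196) - (30 + 156) = 194 - 1*186 = 194 - 186 = 8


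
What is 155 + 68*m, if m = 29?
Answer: 2127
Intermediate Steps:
155 + 68*m = 155 + 68*29 = 155 + 1972 = 2127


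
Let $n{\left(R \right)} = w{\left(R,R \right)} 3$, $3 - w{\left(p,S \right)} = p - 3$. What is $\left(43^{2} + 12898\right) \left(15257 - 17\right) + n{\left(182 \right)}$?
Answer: $224743752$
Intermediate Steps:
$w{\left(p,S \right)} = 6 - p$ ($w{\left(p,S \right)} = 3 - \left(p - 3\right) = 3 - \left(-3 + p\right) = 6 - p$)
$n{\left(R \right)} = 18 - 3 R$ ($n{\left(R \right)} = \left(6 - R\right) 3 = 18 - 3 R$)
$\left(43^{2} + 12898\right) \left(15257 - 17\right) + n{\left(182 \right)} = \left(43^{2} + 12898\right) \left(15257 - 17\right) + \left(18 - 546\right) = \left(1849 + 12898\right) 15240 + \left(18 - 546\right) = 14747 \cdot 15240 - 528 = 224744280 - 528 = 224743752$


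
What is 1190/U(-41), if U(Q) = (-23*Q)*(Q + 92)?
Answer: 70/2829 ≈ 0.024744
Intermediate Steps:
U(Q) = -23*Q*(92 + Q) (U(Q) = (-23*Q)*(92 + Q) = -23*Q*(92 + Q))
1190/U(-41) = 1190/((-23*(-41)*(92 - 41))) = 1190/((-23*(-41)*51)) = 1190/48093 = 1190*(1/48093) = 70/2829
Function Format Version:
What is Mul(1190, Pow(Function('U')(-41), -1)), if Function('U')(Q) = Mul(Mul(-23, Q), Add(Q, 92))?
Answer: Rational(70, 2829) ≈ 0.024744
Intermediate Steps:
Function('U')(Q) = Mul(-23, Q, Add(92, Q)) (Function('U')(Q) = Mul(Mul(-23, Q), Add(92, Q)) = Mul(-23, Q, Add(92, Q)))
Mul(1190, Pow(Function('U')(-41), -1)) = Mul(1190, Pow(Mul(-23, -41, Add(92, -41)), -1)) = Mul(1190, Pow(Mul(-23, -41, 51), -1)) = Mul(1190, Pow(48093, -1)) = Mul(1190, Rational(1, 48093)) = Rational(70, 2829)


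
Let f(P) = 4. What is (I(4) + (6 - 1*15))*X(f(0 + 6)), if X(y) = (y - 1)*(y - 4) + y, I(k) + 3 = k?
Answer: -32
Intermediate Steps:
I(k) = -3 + k
X(y) = y + (-1 + y)*(-4 + y) (X(y) = (-1 + y)*(-4 + y) + y = y + (-1 + y)*(-4 + y))
(I(4) + (6 - 1*15))*X(f(0 + 6)) = ((-3 + 4) + (6 - 1*15))*(4 + 4² - 4*4) = (1 + (6 - 15))*(4 + 16 - 16) = (1 - 9)*4 = -8*4 = -32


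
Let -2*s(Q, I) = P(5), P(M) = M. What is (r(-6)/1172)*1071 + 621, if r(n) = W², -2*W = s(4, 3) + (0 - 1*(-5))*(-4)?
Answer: 13813767/18752 ≈ 736.66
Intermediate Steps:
s(Q, I) = -5/2 (s(Q, I) = -½*5 = -5/2)
W = 45/4 (W = -(-5/2 + (0 - 1*(-5))*(-4))/2 = -(-5/2 + (0 + 5)*(-4))/2 = -(-5/2 + 5*(-4))/2 = -(-5/2 - 20)/2 = -½*(-45/2) = 45/4 ≈ 11.250)
r(n) = 2025/16 (r(n) = (45/4)² = 2025/16)
(r(-6)/1172)*1071 + 621 = ((2025/16)/1172)*1071 + 621 = ((2025/16)*(1/1172))*1071 + 621 = (2025/18752)*1071 + 621 = 2168775/18752 + 621 = 13813767/18752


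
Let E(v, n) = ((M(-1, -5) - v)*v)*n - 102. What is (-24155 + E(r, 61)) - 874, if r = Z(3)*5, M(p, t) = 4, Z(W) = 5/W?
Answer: -246004/9 ≈ -27334.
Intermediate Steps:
r = 25/3 (r = (5/3)*5 = 25/3 ≈ 8.3333)
E(v, n) = -102 + n*v*(4 - v) (E(v, n) = ((4 - v)*v)*n - 102 = (v*(4 - v))*n - 102 = n*v*(4 - v) - 102 = -102 + n*v*(4 - v))
(-24155 + E(r, 61)) - 874 = (-24155 + (-102 - 1*61*(25/3)² + 4*61*(25/3))) - 874 = (-24155 + (-102 - 1*61*625/9 + 6100/3)) - 874 = (-24155 + (-102 - 38125/9 + 6100/3)) - 874 = (-24155 - 20743/9) - 874 = -238138/9 - 874 = -246004/9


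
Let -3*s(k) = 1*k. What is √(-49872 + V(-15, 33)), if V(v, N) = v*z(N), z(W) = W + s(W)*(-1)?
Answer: 2*I*√12633 ≈ 224.79*I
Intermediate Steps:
s(k) = -k/3
z(W) = 4*W/3 (z(W) = W - W/3*(-1) = W + W/3 = 4*W/3)
V(v, N) = 4*N*v/3 (V(v, N) = v*(4*N/3) = 4*N*v/3)
√(-49872 + V(-15, 33)) = √(-49872 + (4/3)*33*(-15)) = √(-49872 - 660) = √(-50532) = 2*I*√12633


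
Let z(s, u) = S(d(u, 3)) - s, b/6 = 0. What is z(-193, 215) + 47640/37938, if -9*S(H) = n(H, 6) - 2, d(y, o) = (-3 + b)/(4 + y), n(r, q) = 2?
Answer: 1228279/6323 ≈ 194.26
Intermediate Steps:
b = 0 (b = 6*0 = 0)
d(y, o) = -3/(4 + y) (d(y, o) = (-3 + 0)/(4 + y) = -3/(4 + y))
S(H) = 0 (S(H) = -(2 - 2)/9 = -1/9*0 = 0)
z(s, u) = -s (z(s, u) = 0 - s = -s)
z(-193, 215) + 47640/37938 = -1*(-193) + 47640/37938 = 193 + 47640*(1/37938) = 193 + 7940/6323 = 1228279/6323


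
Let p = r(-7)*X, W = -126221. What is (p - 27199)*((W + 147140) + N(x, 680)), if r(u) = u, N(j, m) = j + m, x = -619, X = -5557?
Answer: 245466000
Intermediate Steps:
p = 38899 (p = -7*(-5557) = 38899)
(p - 27199)*((W + 147140) + N(x, 680)) = (38899 - 27199)*((-126221 + 147140) + (-619 + 680)) = 11700*(20919 + 61) = 11700*20980 = 245466000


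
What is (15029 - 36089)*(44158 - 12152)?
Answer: -674046360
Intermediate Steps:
(15029 - 36089)*(44158 - 12152) = -21060*32006 = -674046360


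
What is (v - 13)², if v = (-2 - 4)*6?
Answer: 2401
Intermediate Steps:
v = -36 (v = -6*6 = -36)
(v - 13)² = (-36 - 13)² = (-49)² = 2401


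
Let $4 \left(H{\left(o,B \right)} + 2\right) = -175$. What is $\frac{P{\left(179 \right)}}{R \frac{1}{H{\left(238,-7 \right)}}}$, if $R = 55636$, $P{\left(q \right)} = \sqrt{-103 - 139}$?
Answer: $- \frac{2013 i \sqrt{2}}{222544} \approx - 0.012792 i$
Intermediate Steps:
$P{\left(q \right)} = 11 i \sqrt{2}$ ($P{\left(q \right)} = \sqrt{-242} = 11 i \sqrt{2}$)
$H{\left(o,B \right)} = - \frac{183}{4}$ ($H{\left(o,B \right)} = -2 + \frac{1}{4} \left(-175\right) = -2 - \frac{175}{4} = - \frac{183}{4}$)
$\frac{P{\left(179 \right)}}{R \frac{1}{H{\left(238,-7 \right)}}} = \frac{11 i \sqrt{2}}{55636 \frac{1}{- \frac{183}{4}}} = \frac{11 i \sqrt{2}}{55636 \left(- \frac{4}{183}\right)} = \frac{11 i \sqrt{2}}{- \frac{222544}{183}} = 11 i \sqrt{2} \left(- \frac{183}{222544}\right) = - \frac{2013 i \sqrt{2}}{222544}$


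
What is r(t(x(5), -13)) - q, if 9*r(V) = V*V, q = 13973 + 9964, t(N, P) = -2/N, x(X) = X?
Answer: -5385821/225 ≈ -23937.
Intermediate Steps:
q = 23937
r(V) = V**2/9 (r(V) = (V*V)/9 = V**2/9)
r(t(x(5), -13)) - q = (-2/5)**2/9 - 1*23937 = (-2*1/5)**2/9 - 23937 = (-2/5)**2/9 - 23937 = (1/9)*(4/25) - 23937 = 4/225 - 23937 = -5385821/225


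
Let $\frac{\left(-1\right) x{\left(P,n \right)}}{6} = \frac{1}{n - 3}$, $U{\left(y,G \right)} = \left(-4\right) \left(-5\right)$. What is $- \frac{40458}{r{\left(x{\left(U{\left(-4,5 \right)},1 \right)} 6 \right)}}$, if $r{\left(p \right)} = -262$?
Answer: $\frac{20229}{131} \approx 154.42$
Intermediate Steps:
$U{\left(y,G \right)} = 20$
$x{\left(P,n \right)} = - \frac{6}{-3 + n}$ ($x{\left(P,n \right)} = - \frac{6}{n - 3} = - \frac{6}{-3 + n}$)
$- \frac{40458}{r{\left(x{\left(U{\left(-4,5 \right)},1 \right)} 6 \right)}} = - \frac{40458}{-262} = \left(-40458\right) \left(- \frac{1}{262}\right) = \frac{20229}{131}$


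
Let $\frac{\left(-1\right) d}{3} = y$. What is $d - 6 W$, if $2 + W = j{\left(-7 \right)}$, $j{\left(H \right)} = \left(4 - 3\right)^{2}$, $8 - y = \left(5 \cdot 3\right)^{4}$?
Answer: $151857$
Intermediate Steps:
$y = -50617$ ($y = 8 - \left(5 \cdot 3\right)^{4} = 8 - 15^{4} = 8 - 50625 = -50617$)
$d = 151851$ ($d = \left(-3\right) \left(-50617\right) = 151851$)
$j{\left(H \right)} = 1$ ($j{\left(H \right)} = 1^{2} = 1$)
$W = -1$ ($W = -2 + 1 = -1$)
$d - 6 W = 151851 - -6 = 151851 + 6 = 151857$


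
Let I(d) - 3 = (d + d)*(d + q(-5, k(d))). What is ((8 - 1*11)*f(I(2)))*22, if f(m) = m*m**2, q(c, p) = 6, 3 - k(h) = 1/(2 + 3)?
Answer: -2829750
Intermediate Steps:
k(h) = 14/5 (k(h) = 3 - 1/(2 + 3) = 3 - 1/5 = 14/5)
I(d) = 3 + 2*d*(6 + d) (I(d) = 3 + (d + d)*(d + 6) = 3 + (2*d)*(6 + d) = 3 + 2*d*(6 + d))
f(m) = m**3
((8 - 1*11)*f(I(2)))*22 = ((8 - 1*11)*(3 + 2*2**2 + 12*2)**3)*22 = ((8 - 11)*(3 + 2*4 + 24)**3)*22 = -3*(3 + 8 + 24)**3*22 = -3*35**3*22 = -3*42875*22 = -128625*22 = -2829750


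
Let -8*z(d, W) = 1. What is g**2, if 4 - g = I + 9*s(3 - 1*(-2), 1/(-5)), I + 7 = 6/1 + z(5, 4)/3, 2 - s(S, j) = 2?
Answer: 14641/576 ≈ 25.418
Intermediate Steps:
z(d, W) = -1/8 (z(d, W) = -1/8*1 = -1/8)
s(S, j) = 0 (s(S, j) = 2 - 1*2 = 2 - 2 = 0)
I = -25/24 (I = -7 + (6/1 - 1/8/3) = -7 + (6*1 - 1/8*1/3) = -7 + (6 - 1/24) = -7 + 143/24 = -25/24 ≈ -1.0417)
g = 121/24 (g = 4 - (-25/24 + 9*0) = 4 - (-25/24 + 0) = 4 - 1*(-25/24) = 4 + 25/24 = 121/24 ≈ 5.0417)
g**2 = (121/24)**2 = 14641/576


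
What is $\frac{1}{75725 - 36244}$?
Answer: $\frac{1}{39481} \approx 2.5329 \cdot 10^{-5}$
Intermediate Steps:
$\frac{1}{75725 - 36244} = \frac{1}{39481}$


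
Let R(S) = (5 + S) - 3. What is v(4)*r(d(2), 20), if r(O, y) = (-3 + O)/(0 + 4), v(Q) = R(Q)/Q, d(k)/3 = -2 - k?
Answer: -45/8 ≈ -5.6250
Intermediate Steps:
R(S) = 2 + S
d(k) = -6 - 3*k (d(k) = 3*(-2 - k) = -6 - 3*k)
v(Q) = (2 + Q)/Q
r(O, y) = -¾ + O/4 (r(O, y) = (-3 + O)/4 = (-3 + O)*(¼) = -¾ + O/4)
v(4)*r(d(2), 20) = ((2 + 4)/4)*(-¾ + (-6 - 3*2)/4) = ((¼)*6)*(-¾ + (-6 - 6)/4) = 3*(-¾ + (¼)*(-12))/2 = 3*(-¾ - 3)/2 = (3/2)*(-15/4) = -45/8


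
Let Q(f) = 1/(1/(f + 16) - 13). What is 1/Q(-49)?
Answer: -430/33 ≈ -13.030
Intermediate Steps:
Q(f) = 1/(-13 + 1/(16 + f)) (Q(f) = 1/(1/(16 + f) - 13) = 1/(-13 + 1/(16 + f)))
1/Q(-49) = 1/((-16 - 1*(-49))/(207 + 13*(-49))) = 1/((-16 + 49)/(207 - 637)) = 1/(33/(-430)) = 1/(-1/430*33) = 1/(-33/430) = -430/33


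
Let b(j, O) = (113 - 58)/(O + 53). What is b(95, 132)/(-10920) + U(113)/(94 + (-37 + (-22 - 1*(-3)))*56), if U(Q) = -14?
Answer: 72091/15757560 ≈ 0.0045750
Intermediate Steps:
b(j, O) = 55/(53 + O)
b(95, 132)/(-10920) + U(113)/(94 + (-37 + (-22 - 1*(-3)))*56) = (55/(53 + 132))/(-10920) - 14/(94 + (-37 + (-22 - 1*(-3)))*56) = (55/185)*(-1/10920) - 14/(94 + (-37 + (-22 + 3))*56) = (55*(1/185))*(-1/10920) - 14/(94 + (-37 - 19)*56) = (11/37)*(-1/10920) - 14/(94 - 56*56) = -11/404040 - 14/(94 - 3136) = -11/404040 - 14/(-3042) = -11/404040 - 14*(-1/3042) = -11/404040 + 7/1521 = 72091/15757560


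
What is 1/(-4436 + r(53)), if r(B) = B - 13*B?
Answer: -1/5072 ≈ -0.00019716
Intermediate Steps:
r(B) = -12*B (r(B) = B - 13*B = -12*B)
1/(-4436 + r(53)) = 1/(-4436 - 12*53) = 1/(-4436 - 636) = 1/(-5072) = -1/5072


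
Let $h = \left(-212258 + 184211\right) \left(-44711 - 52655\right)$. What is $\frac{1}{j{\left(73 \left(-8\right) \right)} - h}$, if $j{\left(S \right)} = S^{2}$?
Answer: $- \frac{1}{2730483146} \approx -3.6624 \cdot 10^{-10}$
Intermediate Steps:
$h = 2730824202$ ($h = \left(-28047\right) \left(-97366\right) = 2730824202$)
$\frac{1}{j{\left(73 \left(-8\right) \right)} - h} = \frac{1}{\left(73 \left(-8\right)\right)^{2} - 2730824202} = \frac{1}{\left(-584\right)^{2} - 2730824202} = \frac{1}{341056 - 2730824202} = \frac{1}{-2730483146} = - \frac{1}{2730483146}$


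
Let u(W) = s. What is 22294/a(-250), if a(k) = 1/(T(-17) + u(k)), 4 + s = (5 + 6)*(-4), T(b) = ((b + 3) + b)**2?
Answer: 20354422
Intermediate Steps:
T(b) = (3 + 2*b)**2 (T(b) = ((3 + b) + b)**2 = (3 + 2*b)**2)
s = -48 (s = -4 + (5 + 6)*(-4) = -4 + 11*(-4) = -4 - 44 = -48)
u(W) = -48
a(k) = 1/913 (a(k) = 1/((3 + 2*(-17))**2 - 48) = 1/((3 - 34)**2 - 48) = 1/((-31)**2 - 48) = 1/(961 - 48) = 1/913)
22294/a(-250) = 22294/(1/913) = 22294*913 = 20354422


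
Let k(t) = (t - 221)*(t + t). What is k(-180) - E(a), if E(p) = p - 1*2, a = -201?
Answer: 144563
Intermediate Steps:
k(t) = 2*t*(-221 + t) (k(t) = (-221 + t)*(2*t) = 2*t*(-221 + t))
E(p) = -2 + p (E(p) = p - 2 = -2 + p)
k(-180) - E(a) = 2*(-180)*(-221 - 180) - (-2 - 201) = 2*(-180)*(-401) - 1*(-203) = 144360 + 203 = 144563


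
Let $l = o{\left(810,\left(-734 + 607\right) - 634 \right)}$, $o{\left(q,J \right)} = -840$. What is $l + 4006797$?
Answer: $4005957$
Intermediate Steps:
$l = -840$
$l + 4006797 = -840 + 4006797 = 4005957$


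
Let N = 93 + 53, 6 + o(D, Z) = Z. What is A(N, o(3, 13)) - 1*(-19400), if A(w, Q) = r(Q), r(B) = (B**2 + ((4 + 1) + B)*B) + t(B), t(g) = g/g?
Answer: 19534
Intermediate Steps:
o(D, Z) = -6 + Z
N = 146
t(g) = 1
r(B) = 1 + B**2 + B*(5 + B) (r(B) = (B**2 + ((4 + 1) + B)*B) + 1 = (B**2 + (5 + B)*B) + 1 = (B**2 + B*(5 + B)) + 1 = 1 + B**2 + B*(5 + B))
A(w, Q) = 1 + 2*Q**2 + 5*Q
A(N, o(3, 13)) - 1*(-19400) = (1 + 2*(-6 + 13)**2 + 5*(-6 + 13)) - 1*(-19400) = (1 + 2*7**2 + 5*7) + 19400 = (1 + 2*49 + 35) + 19400 = (1 + 98 + 35) + 19400 = 134 + 19400 = 19534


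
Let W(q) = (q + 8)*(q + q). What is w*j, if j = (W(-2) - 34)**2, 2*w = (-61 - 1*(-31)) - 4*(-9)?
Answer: 10092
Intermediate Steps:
W(q) = 2*q*(8 + q) (W(q) = (8 + q)*(2*q) = 2*q*(8 + q))
w = 3 (w = ((-61 - 1*(-31)) - 4*(-9))/2 = ((-61 + 31) + 36)/2 = (-30 + 36)/2 = (1/2)*6 = 3)
j = 3364 (j = (2*(-2)*(8 - 2) - 34)**2 = (2*(-2)*6 - 34)**2 = (-24 - 34)**2 = (-58)**2 = 3364)
w*j = 3*3364 = 10092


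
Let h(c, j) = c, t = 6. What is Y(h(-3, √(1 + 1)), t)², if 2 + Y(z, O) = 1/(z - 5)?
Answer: 289/64 ≈ 4.5156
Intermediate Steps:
Y(z, O) = -2 + 1/(-5 + z) (Y(z, O) = -2 + 1/(z - 5) = -2 + 1/(-5 + z))
Y(h(-3, √(1 + 1)), t)² = ((11 - 2*(-3))/(-5 - 3))² = ((11 + 6)/(-8))² = (-⅛*17)² = (-17/8)² = 289/64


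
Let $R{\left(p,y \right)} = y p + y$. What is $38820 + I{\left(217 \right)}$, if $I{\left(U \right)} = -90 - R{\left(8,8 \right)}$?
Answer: $38658$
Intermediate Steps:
$R{\left(p,y \right)} = y + p y$ ($R{\left(p,y \right)} = p y + y = y + p y$)
$I{\left(U \right)} = -162$ ($I{\left(U \right)} = -90 - 8 \left(1 + 8\right) = -90 - 8 \cdot 9 = -90 - 72 = -162$)
$38820 + I{\left(217 \right)} = 38820 - 162 = 38658$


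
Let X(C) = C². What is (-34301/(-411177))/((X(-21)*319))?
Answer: 34301/57843969183 ≈ 5.9299e-7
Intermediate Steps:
(-34301/(-411177))/((X(-21)*319)) = (-34301/(-411177))/(((-21)²*319)) = (-34301*(-1/411177))/((441*319)) = (34301/411177)/140679 = (34301/411177)*(1/140679) = 34301/57843969183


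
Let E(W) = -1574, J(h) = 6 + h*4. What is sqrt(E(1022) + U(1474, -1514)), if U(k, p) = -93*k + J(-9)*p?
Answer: 2*I*sqrt(23309) ≈ 305.35*I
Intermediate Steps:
J(h) = 6 + 4*h
U(k, p) = -93*k - 30*p (U(k, p) = -93*k + (6 + 4*(-9))*p = -93*k + (6 - 36)*p = -93*k - 30*p)
sqrt(E(1022) + U(1474, -1514)) = sqrt(-1574 + (-93*1474 - 30*(-1514))) = sqrt(-1574 + (-137082 + 45420)) = sqrt(-1574 - 91662) = sqrt(-93236) = 2*I*sqrt(23309)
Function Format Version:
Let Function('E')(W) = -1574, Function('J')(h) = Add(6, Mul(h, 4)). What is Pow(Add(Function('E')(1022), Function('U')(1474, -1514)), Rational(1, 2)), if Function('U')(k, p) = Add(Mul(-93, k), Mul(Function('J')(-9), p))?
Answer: Mul(2, I, Pow(23309, Rational(1, 2))) ≈ Mul(305.35, I)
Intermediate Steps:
Function('J')(h) = Add(6, Mul(4, h))
Function('U')(k, p) = Add(Mul(-93, k), Mul(-30, p)) (Function('U')(k, p) = Add(Mul(-93, k), Mul(Add(6, Mul(4, -9)), p)) = Add(Mul(-93, k), Mul(Add(6, -36), p)) = Add(Mul(-93, k), Mul(-30, p)))
Pow(Add(Function('E')(1022), Function('U')(1474, -1514)), Rational(1, 2)) = Pow(Add(-1574, Add(Mul(-93, 1474), Mul(-30, -1514))), Rational(1, 2)) = Pow(Add(-1574, Add(-137082, 45420)), Rational(1, 2)) = Pow(Add(-1574, -91662), Rational(1, 2)) = Pow(-93236, Rational(1, 2)) = Mul(2, I, Pow(23309, Rational(1, 2)))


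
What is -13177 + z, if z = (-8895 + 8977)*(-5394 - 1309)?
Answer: -562823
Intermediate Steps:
z = -549646 (z = 82*(-6703) = -549646)
-13177 + z = -13177 - 549646 = -562823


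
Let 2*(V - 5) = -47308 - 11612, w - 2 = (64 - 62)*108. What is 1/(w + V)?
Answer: -1/29237 ≈ -3.4203e-5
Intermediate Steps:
w = 218 (w = 2 + (64 - 62)*108 = 2 + 2*108 = 2 + 216 = 218)
V = -29455 (V = 5 + (-47308 - 11612)/2 = 5 + (½)*(-58920) = 5 - 29460 = -29455)
1/(w + V) = 1/(218 - 29455) = 1/(-29237) = -1/29237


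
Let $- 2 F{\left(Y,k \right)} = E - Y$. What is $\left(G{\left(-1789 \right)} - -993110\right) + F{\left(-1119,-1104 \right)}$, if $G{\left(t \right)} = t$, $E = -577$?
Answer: $991050$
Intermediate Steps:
$F{\left(Y,k \right)} = \frac{577}{2} + \frac{Y}{2}$ ($F{\left(Y,k \right)} = - \frac{-577 - Y}{2} = \frac{577}{2} + \frac{Y}{2}$)
$\left(G{\left(-1789 \right)} - -993110\right) + F{\left(-1119,-1104 \right)} = \left(-1789 - -993110\right) + \left(\frac{577}{2} + \frac{1}{2} \left(-1119\right)\right) = \left(-1789 + 993110\right) + \left(\frac{577}{2} - \frac{1119}{2}\right) = 991321 - 271 = 991050$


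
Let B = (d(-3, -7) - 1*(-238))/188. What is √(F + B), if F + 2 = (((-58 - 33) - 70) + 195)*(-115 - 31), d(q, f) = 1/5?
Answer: 11*I*√9063715/470 ≈ 70.461*I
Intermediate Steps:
d(q, f) = ⅕
F = -4966 (F = -2 + (((-58 - 33) - 70) + 195)*(-115 - 31) = -2 + ((-91 - 70) + 195)*(-146) = -2 + (-161 + 195)*(-146) = -2 + 34*(-146) = -2 - 4964 = -4966)
B = 1191/940 (B = (⅕ - 1*(-238))/188 = (⅕ + 238)*(1/188) = (1191/5)*(1/188) = 1191/940 ≈ 1.2670)
√(F + B) = √(-4966 + 1191/940) = √(-4666849/940) = 11*I*√9063715/470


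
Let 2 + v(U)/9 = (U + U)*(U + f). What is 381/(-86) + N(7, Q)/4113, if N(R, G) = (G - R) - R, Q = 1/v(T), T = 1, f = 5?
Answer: -35285761/7958655 ≈ -4.4336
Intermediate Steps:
v(U) = -18 + 18*U*(5 + U) (v(U) = -18 + 9*((U + U)*(U + 5)) = -18 + 9*((2*U)*(5 + U)) = -18 + 9*(2*U*(5 + U)) = -18 + 18*U*(5 + U))
Q = 1/90 (Q = 1/(-18 + 18*1² + 90*1) = 1/(-18 + 18*1 + 90) = 1/(-18 + 18 + 90) = 1/90 ≈ 0.011111)
N(R, G) = G - 2*R
381/(-86) + N(7, Q)/4113 = 381/(-86) + (1/90 - 2*7)/4113 = 381*(-1/86) + (1/90 - 14)*(1/4113) = -381/86 - 1259/90*1/4113 = -381/86 - 1259/370170 = -35285761/7958655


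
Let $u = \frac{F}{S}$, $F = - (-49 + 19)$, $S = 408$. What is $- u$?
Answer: $- \frac{5}{68} \approx -0.073529$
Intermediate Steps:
$F = 30$ ($F = \left(-1\right) \left(-30\right) = 30$)
$u = \frac{5}{68}$ ($u = \frac{30}{408} = 30 \cdot \frac{1}{408} = \frac{5}{68} \approx 0.073529$)
$- u = \left(-1\right) \frac{5}{68} = - \frac{5}{68}$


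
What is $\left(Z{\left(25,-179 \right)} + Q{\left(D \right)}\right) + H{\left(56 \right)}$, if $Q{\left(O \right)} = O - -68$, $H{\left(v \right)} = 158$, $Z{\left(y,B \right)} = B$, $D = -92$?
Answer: $-45$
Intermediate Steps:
$Q{\left(O \right)} = 68 + O$ ($Q{\left(O \right)} = O + 68 = 68 + O$)
$\left(Z{\left(25,-179 \right)} + Q{\left(D \right)}\right) + H{\left(56 \right)} = \left(-179 + \left(68 - 92\right)\right) + 158 = \left(-179 - 24\right) + 158 = -203 + 158 = -45$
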